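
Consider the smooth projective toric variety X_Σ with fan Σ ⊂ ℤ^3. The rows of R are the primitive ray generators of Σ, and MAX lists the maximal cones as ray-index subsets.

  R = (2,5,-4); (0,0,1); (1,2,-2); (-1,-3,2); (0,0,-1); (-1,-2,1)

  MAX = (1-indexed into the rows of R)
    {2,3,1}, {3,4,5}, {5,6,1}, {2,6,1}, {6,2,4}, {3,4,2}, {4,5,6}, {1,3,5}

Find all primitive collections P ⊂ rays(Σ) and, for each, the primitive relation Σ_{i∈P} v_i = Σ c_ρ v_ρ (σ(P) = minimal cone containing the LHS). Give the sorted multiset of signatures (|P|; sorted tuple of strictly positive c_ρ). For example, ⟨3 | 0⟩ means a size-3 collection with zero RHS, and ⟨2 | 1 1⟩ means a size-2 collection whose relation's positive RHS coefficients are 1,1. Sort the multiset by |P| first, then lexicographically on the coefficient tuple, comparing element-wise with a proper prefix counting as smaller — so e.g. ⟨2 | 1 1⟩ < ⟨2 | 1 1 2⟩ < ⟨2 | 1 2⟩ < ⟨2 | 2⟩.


|primitive collections| = 3. Relations:

  P = {2,5}:  v_{2} + v_{5} = 0 — sig = ⟨2 | 0⟩
  P = {1,4}:  v_{1} + v_{4} = v_{3} — sig = ⟨2 | 1⟩
  P = {3,6}:  v_{3} + v_{6} = v_{5} — sig = ⟨2 | 1⟩

Sorted signature multiset PRS(X):
{ ⟨2 | 0⟩,  ⟨2 | 1⟩ ×2 }


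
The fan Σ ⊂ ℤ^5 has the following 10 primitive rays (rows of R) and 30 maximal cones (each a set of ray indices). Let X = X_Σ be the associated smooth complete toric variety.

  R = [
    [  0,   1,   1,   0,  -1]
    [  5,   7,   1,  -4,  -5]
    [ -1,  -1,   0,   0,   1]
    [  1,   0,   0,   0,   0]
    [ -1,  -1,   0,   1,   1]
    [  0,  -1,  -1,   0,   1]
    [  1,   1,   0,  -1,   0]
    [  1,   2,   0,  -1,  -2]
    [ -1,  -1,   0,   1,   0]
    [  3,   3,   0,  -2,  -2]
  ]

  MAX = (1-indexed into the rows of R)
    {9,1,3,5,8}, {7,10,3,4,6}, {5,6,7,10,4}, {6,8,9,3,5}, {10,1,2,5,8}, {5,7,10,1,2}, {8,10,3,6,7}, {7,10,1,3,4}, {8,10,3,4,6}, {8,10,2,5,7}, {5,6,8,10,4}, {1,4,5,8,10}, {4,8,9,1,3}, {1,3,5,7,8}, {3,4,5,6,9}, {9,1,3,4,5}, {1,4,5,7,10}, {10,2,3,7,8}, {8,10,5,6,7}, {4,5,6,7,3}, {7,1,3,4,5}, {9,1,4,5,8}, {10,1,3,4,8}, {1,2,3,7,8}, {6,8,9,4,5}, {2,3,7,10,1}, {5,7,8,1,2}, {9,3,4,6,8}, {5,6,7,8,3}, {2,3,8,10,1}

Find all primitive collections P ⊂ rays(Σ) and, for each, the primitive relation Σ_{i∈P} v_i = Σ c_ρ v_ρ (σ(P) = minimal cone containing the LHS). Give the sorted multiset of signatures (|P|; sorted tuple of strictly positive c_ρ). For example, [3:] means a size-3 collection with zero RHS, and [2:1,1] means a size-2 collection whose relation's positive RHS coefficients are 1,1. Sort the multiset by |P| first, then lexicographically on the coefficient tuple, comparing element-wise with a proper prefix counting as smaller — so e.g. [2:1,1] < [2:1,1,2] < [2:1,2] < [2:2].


11 minimal non-faces of Δ(Σ) (on 10 rays):

  P={1,6}:  v_{1} + v_{6} = 0 ; sig = [2:]
  P={7,9}:  v_{7} + v_{9} = 0 ; sig = [2:]
  P={9,10}:  v_{9} + v_{10} = v_{4} + v_{8} ; sig = [2:1,1]
  P={2,6}:  v_{2} + v_{6} = v_{7} + v_{8} + v_{10} ; sig = [2:1,1,1]
  P={2,9}:  v_{2} + v_{9} = v_{1} + v_{8} + v_{10} ; sig = [2:1,1,1]
  P={2,4}:  v_{2} + v_{4} = v_{1} + 2·v_{10} ; sig = [2:1,2]
  P={3,5,10}:  v_{3} + v_{5} + v_{10} = v_{7} ; sig = [3:1]
  P={4,7,8}:  v_{4} + v_{7} + v_{8} = v_{10} ; sig = [3:1]
  P={2,3,5}:  v_{2} + v_{3} + v_{5} = v_{1} + 2·v_{7} + v_{8} ; sig = [3:1,1,2]
  P={3,4,5,8}:  v_{3} + v_{4} + v_{5} + v_{8} = 0 ; sig = [4:]
  P={1,7,8,10}:  v_{1} + v_{7} + v_{8} + v_{10} = v_{2} ; sig = [4:1]

Hence PRS(X_Σ) =
[[2:], [2:], [2:1,1], [2:1,1,1], [2:1,1,1], [2:1,2], [3:1], [3:1], [3:1,1,2], [4:], [4:1]]


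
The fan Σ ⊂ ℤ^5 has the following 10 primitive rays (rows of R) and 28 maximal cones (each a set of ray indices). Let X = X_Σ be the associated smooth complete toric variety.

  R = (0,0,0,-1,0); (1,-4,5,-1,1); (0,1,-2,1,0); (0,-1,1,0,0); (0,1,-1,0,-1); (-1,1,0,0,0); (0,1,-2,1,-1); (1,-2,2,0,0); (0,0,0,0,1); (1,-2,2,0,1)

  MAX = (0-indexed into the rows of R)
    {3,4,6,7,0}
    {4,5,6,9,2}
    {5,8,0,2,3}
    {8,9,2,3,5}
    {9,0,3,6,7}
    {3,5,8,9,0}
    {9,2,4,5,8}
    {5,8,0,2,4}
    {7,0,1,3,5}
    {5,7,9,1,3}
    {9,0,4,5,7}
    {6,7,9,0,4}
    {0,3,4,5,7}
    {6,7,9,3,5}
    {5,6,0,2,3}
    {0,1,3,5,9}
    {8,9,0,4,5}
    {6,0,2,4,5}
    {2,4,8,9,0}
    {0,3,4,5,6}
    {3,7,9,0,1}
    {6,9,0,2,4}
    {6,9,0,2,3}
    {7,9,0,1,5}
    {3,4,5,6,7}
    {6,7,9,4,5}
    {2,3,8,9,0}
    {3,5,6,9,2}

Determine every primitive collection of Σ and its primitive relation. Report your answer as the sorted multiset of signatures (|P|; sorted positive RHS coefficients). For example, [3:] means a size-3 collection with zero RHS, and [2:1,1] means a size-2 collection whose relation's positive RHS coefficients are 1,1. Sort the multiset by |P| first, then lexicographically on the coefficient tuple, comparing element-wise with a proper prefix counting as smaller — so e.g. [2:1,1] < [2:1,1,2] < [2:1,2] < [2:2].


14 minimal non-faces of Δ(Σ) (on 10 rays):

  P = {6,8}:  v_{6} + v_{8} = v_{2}  →  sig = [2:1]
  P = {7,8}:  v_{7} + v_{8} = v_{9}  →  sig = [2:1]
  P = {1,2}:  v_{1} + v_{2} = v_{3} + v_{9}  →  sig = [2:1,1]
  P = {1,6}:  v_{1} + v_{6} = v_{3} + v_{7}  →  sig = [2:1,1]
  P = {2,7}:  v_{2} + v_{7} = v_{6} + v_{9}  →  sig = [2:1,1]
  P = {1,8}:  v_{1} + v_{8} = v_{0} + v_{3} + v_{5} + 2·v_{9}  →  sig = [2:1,1,1,2]
  P = {1,4}:  v_{1} + v_{4} = v_{0} + v_{5} + 2·v_{7}  →  sig = [2:1,1,2]
  P = {3,4,8}:  v_{3} + v_{4} + v_{8} = 0  →  sig = [3:]
  P = {2,3,4}:  v_{2} + v_{3} + v_{4} = v_{6}  →  sig = [3:1]
  P = {3,4,9}:  v_{3} + v_{4} + v_{9} = v_{7}  →  sig = [3:1]
  P = {0,5,6,9}:  v_{0} + v_{5} + v_{6} + v_{9} = 0  →  sig = [4:]
  P = {0,2,5,9}:  v_{0} + v_{2} + v_{5} + v_{9} = v_{8}  →  sig = [4:1]
  P = {0,5,6,7}:  v_{0} + v_{5} + v_{6} + v_{7} = v_{3} + v_{4}  →  sig = [4:1,1]
  P = {0,3,5,7,9}:  v_{0} + v_{3} + v_{5} + v_{7} + v_{9} = v_{1}  →  sig = [5:1]

so the primitive-relation signature multiset is
    [2:1]
    [2:1]
    [2:1,1]
    [2:1,1]
    [2:1,1]
    [2:1,1,1,2]
    [2:1,1,2]
    [3:]
    [3:1]
    [3:1]
    [4:]
    [4:1]
    [4:1,1]
    [5:1]


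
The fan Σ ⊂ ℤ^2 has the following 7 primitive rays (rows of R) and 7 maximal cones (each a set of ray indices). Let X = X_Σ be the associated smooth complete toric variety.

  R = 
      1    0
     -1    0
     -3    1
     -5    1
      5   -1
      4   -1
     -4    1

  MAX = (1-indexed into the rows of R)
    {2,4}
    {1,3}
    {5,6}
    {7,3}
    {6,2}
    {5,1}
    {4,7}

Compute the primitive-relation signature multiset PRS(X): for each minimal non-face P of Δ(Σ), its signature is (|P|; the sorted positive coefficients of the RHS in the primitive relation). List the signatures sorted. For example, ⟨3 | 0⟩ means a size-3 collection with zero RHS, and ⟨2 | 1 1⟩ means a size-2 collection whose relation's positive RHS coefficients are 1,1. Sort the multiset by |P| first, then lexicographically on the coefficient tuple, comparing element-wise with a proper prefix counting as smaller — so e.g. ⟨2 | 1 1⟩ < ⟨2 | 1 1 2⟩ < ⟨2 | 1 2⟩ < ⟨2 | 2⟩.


14 minimal non-faces of Δ(Σ) (on 7 rays):

  • {1,2}:  v_{1} + v_{2} = 0  ⇒ sig = ⟨2 | 0⟩
  • {4,5}:  v_{4} + v_{5} = 0  ⇒ sig = ⟨2 | 0⟩
  • {6,7}:  v_{6} + v_{7} = 0  ⇒ sig = ⟨2 | 0⟩
  • {1,4}:  v_{1} + v_{4} = v_{7}  ⇒ sig = ⟨2 | 1⟩
  • {1,6}:  v_{1} + v_{6} = v_{5}  ⇒ sig = ⟨2 | 1⟩
  • {1,7}:  v_{1} + v_{7} = v_{3}  ⇒ sig = ⟨2 | 1⟩
  • {2,3}:  v_{2} + v_{3} = v_{7}  ⇒ sig = ⟨2 | 1⟩
  • {2,5}:  v_{2} + v_{5} = v_{6}  ⇒ sig = ⟨2 | 1⟩
  • {2,7}:  v_{2} + v_{7} = v_{4}  ⇒ sig = ⟨2 | 1⟩
  • {3,6}:  v_{3} + v_{6} = v_{1}  ⇒ sig = ⟨2 | 1⟩
  • {4,6}:  v_{4} + v_{6} = v_{2}  ⇒ sig = ⟨2 | 1⟩
  • {5,7}:  v_{5} + v_{7} = v_{1}  ⇒ sig = ⟨2 | 1⟩
  • {3,4}:  v_{3} + v_{4} = 2·v_{7}  ⇒ sig = ⟨2 | 2⟩
  • {3,5}:  v_{3} + v_{5} = 2·v_{1}  ⇒ sig = ⟨2 | 2⟩

so the primitive-relation signature multiset is
    ⟨2 | 0⟩
    ⟨2 | 0⟩
    ⟨2 | 0⟩
    ⟨2 | 1⟩
    ⟨2 | 1⟩
    ⟨2 | 1⟩
    ⟨2 | 1⟩
    ⟨2 | 1⟩
    ⟨2 | 1⟩
    ⟨2 | 1⟩
    ⟨2 | 1⟩
    ⟨2 | 1⟩
    ⟨2 | 2⟩
    ⟨2 | 2⟩


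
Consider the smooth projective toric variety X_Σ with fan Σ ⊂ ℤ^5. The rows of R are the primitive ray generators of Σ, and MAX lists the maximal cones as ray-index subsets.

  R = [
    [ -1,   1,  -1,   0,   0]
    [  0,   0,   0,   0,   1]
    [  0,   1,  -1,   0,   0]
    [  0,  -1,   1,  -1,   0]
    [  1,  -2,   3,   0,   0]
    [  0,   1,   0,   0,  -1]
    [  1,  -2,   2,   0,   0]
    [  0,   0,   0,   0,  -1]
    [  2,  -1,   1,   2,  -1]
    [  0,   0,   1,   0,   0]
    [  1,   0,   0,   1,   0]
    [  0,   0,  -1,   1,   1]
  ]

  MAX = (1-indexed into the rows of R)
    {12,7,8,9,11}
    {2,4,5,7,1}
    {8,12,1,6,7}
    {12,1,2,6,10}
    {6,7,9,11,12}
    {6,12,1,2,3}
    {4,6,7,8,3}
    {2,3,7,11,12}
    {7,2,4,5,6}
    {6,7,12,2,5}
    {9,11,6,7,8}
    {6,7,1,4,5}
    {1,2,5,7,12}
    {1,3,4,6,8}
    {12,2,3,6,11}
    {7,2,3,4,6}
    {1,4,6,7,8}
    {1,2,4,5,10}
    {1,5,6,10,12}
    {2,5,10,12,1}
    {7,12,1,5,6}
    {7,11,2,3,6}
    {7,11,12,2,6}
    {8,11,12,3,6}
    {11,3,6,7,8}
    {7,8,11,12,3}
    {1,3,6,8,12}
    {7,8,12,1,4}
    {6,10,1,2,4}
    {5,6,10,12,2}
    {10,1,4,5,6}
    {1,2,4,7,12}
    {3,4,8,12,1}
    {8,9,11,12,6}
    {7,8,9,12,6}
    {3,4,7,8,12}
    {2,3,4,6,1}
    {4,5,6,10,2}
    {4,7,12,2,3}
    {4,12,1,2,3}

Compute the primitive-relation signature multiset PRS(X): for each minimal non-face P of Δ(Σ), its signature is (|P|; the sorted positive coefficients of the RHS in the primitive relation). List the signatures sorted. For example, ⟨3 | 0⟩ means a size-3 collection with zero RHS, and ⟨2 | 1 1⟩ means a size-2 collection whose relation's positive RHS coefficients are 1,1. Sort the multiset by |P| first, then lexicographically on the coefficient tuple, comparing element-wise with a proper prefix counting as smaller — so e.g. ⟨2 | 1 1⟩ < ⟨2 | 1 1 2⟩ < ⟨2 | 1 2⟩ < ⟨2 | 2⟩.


|primitive collections| = 24. Relations:

  {2,8}:  v_{2} + v_{8} = 0  ⇒ sig = ⟨2 | 0⟩
  {7,10}:  v_{7} + v_{10} = v_{5}  ⇒ sig = ⟨2 | 1⟩
  {1,11}:  v_{1} + v_{11} = v_{6} + v_{12}  ⇒ sig = ⟨2 | 1 1⟩
  {3,10}:  v_{3} + v_{10} = v_{2} + v_{6}  ⇒ sig = ⟨2 | 1 1⟩
  {4,11}:  v_{4} + v_{11} = v_{3} + v_{7}  ⇒ sig = ⟨2 | 1 1⟩
  {3,5}:  v_{3} + v_{5} = v_{2} + v_{6} + v_{7}  ⇒ sig = ⟨2 | 1 1 1⟩
  {4,9}:  v_{4} + v_{9} = v_{7} + v_{8} + v_{11}  ⇒ sig = ⟨2 | 1 1 1⟩
  {8,10}:  v_{8} + v_{10} = v_{1} + v_{6} + v_{7}  ⇒ sig = ⟨2 | 1 1 1⟩
  {2,9}:  v_{2} + v_{9} = v_{6} + v_{7} + v_{11} + v_{12}  ⇒ sig = ⟨2 | 1 1 1 1⟩
  {10,11}:  v_{10} + v_{11} = v_{2} + 2·v_{6} + v_{7} + v_{12}  ⇒ sig = ⟨2 | 1 1 1 2⟩
  {5,8}:  v_{5} + v_{8} = v_{1} + v_{6} + 2·v_{7}  ⇒ sig = ⟨2 | 1 1 2⟩
  {1,9}:  v_{1} + v_{9} = 2·v_{6} + v_{7} + v_{8} + 2·v_{12}  ⇒ sig = ⟨2 | 1 1 2 2⟩
  {5,11}:  v_{5} + v_{11} = v_{2} + 2·v_{6} + 2·v_{7} + v_{12}  ⇒ sig = ⟨2 | 1 1 2 2⟩
  {3,9}:  v_{3} + v_{9} = v_{8} + 2·v_{11}  ⇒ sig = ⟨2 | 1 2⟩
  {9,10}:  v_{9} + v_{10} = 3·v_{6} + 2·v_{7} + 2·v_{12}  ⇒ sig = ⟨2 | 2 2 3⟩
  {5,9}:  v_{5} + v_{9} = 3·v_{6} + 3·v_{7} + 2·v_{12}  ⇒ sig = ⟨2 | 2 3 3⟩
  {1,3,7}:  v_{1} + v_{3} + v_{7} = 0  ⇒ sig = ⟨3 | 0⟩
  {4,6,12}:  v_{4} + v_{6} + v_{12} = 0  ⇒ sig = ⟨3 | 0⟩
  {4,10,12}:  v_{4} + v_{10} + v_{12} = v_{1} + v_{2} + v_{7}  ⇒ sig = ⟨3 | 1 1 1⟩
  {4,5,12}:  v_{4} + v_{5} + v_{12} = v_{1} + v_{2} + 2·v_{7}  ⇒ sig = ⟨3 | 1 1 2⟩
  {1,2,6,7}:  v_{1} + v_{2} + v_{6} + v_{7} = v_{10}  ⇒ sig = ⟨4 | 1⟩
  {3,6,7,12}:  v_{3} + v_{6} + v_{7} + v_{12} = v_{11}  ⇒ sig = ⟨4 | 1⟩
  {1,2,5,6}:  v_{1} + v_{2} + v_{5} + v_{6} = 2·v_{10}  ⇒ sig = ⟨4 | 2⟩
  {6,7,8,11,12}:  v_{6} + v_{7} + v_{8} + v_{11} + v_{12} = v_{9}  ⇒ sig = ⟨5 | 1⟩

Hence PRS(X_Σ) =
{ ⟨2 | 0⟩,  ⟨2 | 1⟩,  ⟨2 | 1 1⟩ ×3,  ⟨2 | 1 1 1⟩ ×3,  ⟨2 | 1 1 1 1⟩,  ⟨2 | 1 1 1 2⟩,  ⟨2 | 1 1 2⟩,  ⟨2 | 1 1 2 2⟩ ×2,  ⟨2 | 1 2⟩,  ⟨2 | 2 2 3⟩,  ⟨2 | 2 3 3⟩,  ⟨3 | 0⟩ ×2,  ⟨3 | 1 1 1⟩,  ⟨3 | 1 1 2⟩,  ⟨4 | 1⟩ ×2,  ⟨4 | 2⟩,  ⟨5 | 1⟩ }


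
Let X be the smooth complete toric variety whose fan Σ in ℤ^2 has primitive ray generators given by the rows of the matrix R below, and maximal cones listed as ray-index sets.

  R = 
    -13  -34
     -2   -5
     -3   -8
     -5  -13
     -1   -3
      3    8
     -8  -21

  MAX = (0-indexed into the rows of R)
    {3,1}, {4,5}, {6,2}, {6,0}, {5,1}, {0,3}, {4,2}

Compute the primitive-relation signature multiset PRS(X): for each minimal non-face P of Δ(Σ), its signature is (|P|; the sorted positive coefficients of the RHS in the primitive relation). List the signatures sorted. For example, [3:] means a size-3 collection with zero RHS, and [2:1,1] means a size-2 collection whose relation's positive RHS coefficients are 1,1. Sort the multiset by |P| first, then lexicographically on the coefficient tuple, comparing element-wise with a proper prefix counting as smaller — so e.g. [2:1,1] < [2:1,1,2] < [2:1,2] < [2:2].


The 14 primitive collections of Σ (r=7, n=2):

  {2,5}:  v_{2} + v_{5} = 0  ⇒ sig = [2:]
  {1,2}:  v_{1} + v_{2} = v_{3}  ⇒ sig = [2:1]
  {1,4}:  v_{1} + v_{4} = v_{2}  ⇒ sig = [2:1]
  {2,3}:  v_{2} + v_{3} = v_{6}  ⇒ sig = [2:1]
  {3,5}:  v_{3} + v_{5} = v_{1}  ⇒ sig = [2:1]
  {3,6}:  v_{3} + v_{6} = v_{0}  ⇒ sig = [2:1]
  {5,6}:  v_{5} + v_{6} = v_{3}  ⇒ sig = [2:1]
  {0,4}:  v_{0} + v_{4} = 2·v_{2} + v_{6}  ⇒ sig = [2:1,2]
  {0,2}:  v_{0} + v_{2} = 2·v_{6}  ⇒ sig = [2:2]
  {0,5}:  v_{0} + v_{5} = 2·v_{3}  ⇒ sig = [2:2]
  {1,6}:  v_{1} + v_{6} = 2·v_{3}  ⇒ sig = [2:2]
  {3,4}:  v_{3} + v_{4} = 2·v_{2}  ⇒ sig = [2:2]
  {0,1}:  v_{0} + v_{1} = 3·v_{3}  ⇒ sig = [2:3]
  {4,6}:  v_{4} + v_{6} = 3·v_{2}  ⇒ sig = [2:3]

Sorted signature multiset PRS(X):
    [2:]
    [2:1]
    [2:1]
    [2:1]
    [2:1]
    [2:1]
    [2:1]
    [2:1,2]
    [2:2]
    [2:2]
    [2:2]
    [2:2]
    [2:3]
    [2:3]


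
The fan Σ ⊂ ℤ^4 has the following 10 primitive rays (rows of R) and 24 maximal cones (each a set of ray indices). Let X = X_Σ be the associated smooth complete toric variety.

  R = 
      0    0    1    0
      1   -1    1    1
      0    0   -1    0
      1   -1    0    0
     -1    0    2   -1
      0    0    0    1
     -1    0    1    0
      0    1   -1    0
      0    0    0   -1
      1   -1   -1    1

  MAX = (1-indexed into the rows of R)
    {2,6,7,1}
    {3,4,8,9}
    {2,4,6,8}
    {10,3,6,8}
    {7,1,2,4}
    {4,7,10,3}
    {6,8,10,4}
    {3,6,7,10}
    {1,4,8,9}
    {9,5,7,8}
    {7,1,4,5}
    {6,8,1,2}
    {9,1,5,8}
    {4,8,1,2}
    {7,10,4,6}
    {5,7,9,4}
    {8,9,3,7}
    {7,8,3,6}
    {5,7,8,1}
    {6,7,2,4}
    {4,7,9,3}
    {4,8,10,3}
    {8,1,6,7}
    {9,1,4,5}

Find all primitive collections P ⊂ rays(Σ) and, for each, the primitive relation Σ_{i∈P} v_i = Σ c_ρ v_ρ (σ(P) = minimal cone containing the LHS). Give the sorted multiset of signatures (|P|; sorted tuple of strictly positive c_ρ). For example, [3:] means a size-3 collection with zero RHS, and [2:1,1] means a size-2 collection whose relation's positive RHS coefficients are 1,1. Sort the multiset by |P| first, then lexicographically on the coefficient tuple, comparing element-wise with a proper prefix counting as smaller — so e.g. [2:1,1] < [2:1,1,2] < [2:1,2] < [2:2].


|primitive collections| = 18. Relations:

  P = {1,3}:  v_{1} + v_{3} = 0  →  sig = [2:]
  P = {6,9}:  v_{6} + v_{9} = 0  →  sig = [2:]
  P = {1,10}:  v_{1} + v_{10} = v_{4} + v_{6}  →  sig = [2:1,1]
  P = {2,3}:  v_{2} + v_{3} = v_{4} + v_{6}  →  sig = [2:1,1]
  P = {2,9}:  v_{2} + v_{9} = v_{1} + v_{4}  →  sig = [2:1,1]
  P = {3,5}:  v_{3} + v_{5} = v_{7} + v_{9}  →  sig = [2:1,1]
  P = {5,6}:  v_{5} + v_{6} = v_{1} + v_{7}  →  sig = [2:1,1]
  P = {5,10}:  v_{5} + v_{10} = v_{4} + v_{7}  →  sig = [2:1,1]
  P = {9,10}:  v_{9} + v_{10} = v_{3} + v_{4}  →  sig = [2:1,1]
  P = {2,5}:  v_{2} + v_{5} = 2·v_{1} + v_{4} + v_{7}  →  sig = [2:1,1,2]
  P = {2,10}:  v_{2} + v_{10} = 2·v_{4} + 2·v_{6}  →  sig = [2:2,2]
  P = {4,7,8}:  v_{4} + v_{7} + v_{8} = 0  →  sig = [3:]
  P = {1,4,6}:  v_{1} + v_{4} + v_{6} = v_{2}  →  sig = [3:1]
  P = {1,7,9}:  v_{1} + v_{7} + v_{9} = v_{5}  →  sig = [3:1]
  P = {3,4,6}:  v_{3} + v_{4} + v_{6} = v_{10}  →  sig = [3:1]
  P = {2,7,8}:  v_{2} + v_{7} + v_{8} = v_{1} + v_{6}  →  sig = [3:1,1]
  P = {4,5,8}:  v_{4} + v_{5} + v_{8} = v_{1} + v_{9}  →  sig = [3:1,1]
  P = {7,8,10}:  v_{7} + v_{8} + v_{10} = v_{3} + v_{6}  →  sig = [3:1,1]

so the primitive-relation signature multiset is
[[2:], [2:], [2:1,1], [2:1,1], [2:1,1], [2:1,1], [2:1,1], [2:1,1], [2:1,1], [2:1,1,2], [2:2,2], [3:], [3:1], [3:1], [3:1], [3:1,1], [3:1,1], [3:1,1]]


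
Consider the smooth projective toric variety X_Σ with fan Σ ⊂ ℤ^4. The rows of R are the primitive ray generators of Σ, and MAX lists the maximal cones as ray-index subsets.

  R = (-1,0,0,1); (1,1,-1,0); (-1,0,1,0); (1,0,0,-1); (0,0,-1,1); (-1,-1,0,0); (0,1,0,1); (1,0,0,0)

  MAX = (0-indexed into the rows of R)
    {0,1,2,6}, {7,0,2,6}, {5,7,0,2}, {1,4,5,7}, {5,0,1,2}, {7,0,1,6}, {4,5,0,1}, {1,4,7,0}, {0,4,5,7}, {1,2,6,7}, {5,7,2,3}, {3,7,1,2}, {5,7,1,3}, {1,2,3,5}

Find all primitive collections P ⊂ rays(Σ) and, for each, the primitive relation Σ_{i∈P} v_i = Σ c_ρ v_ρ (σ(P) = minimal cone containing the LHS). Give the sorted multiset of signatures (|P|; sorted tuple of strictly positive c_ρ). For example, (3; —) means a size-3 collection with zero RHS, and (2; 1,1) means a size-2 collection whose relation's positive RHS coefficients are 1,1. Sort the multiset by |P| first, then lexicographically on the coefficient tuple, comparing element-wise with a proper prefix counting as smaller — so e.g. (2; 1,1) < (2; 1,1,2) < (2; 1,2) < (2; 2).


9 collections generate NE(X_Σ); each relation:

  • {0,3}:  v_{0} + v_{3} = 0  ⟹  sig = (2; —)
  • {2,4}:  v_{2} + v_{4} = v_{0}  ⟹  sig = (2; 1)
  • {5,6}:  v_{5} + v_{6} = v_{0}  ⟹  sig = (2; 1)
  • {3,4}:  v_{3} + v_{4} = v_{1} + v_{5} + v_{7}  ⟹  sig = (2; 1,1,1)
  • {3,6}:  v_{3} + v_{6} = v_{1} + v_{2} + v_{7}  ⟹  sig = (2; 1,1,1)
  • {4,6}:  v_{4} + v_{6} = 2·v_{0} + v_{1} + v_{7}  ⟹  sig = (2; 1,1,2)
  • {1,2,5,7}:  v_{1} + v_{2} + v_{5} + v_{7} = 0  ⟹  sig = (4; —)
  • {0,1,2,7}:  v_{0} + v_{1} + v_{2} + v_{7} = v_{6}  ⟹  sig = (4; 1)
  • {0,1,5,7}:  v_{0} + v_{1} + v_{5} + v_{7} = v_{4}  ⟹  sig = (4; 1)

so the primitive-relation signature multiset is
    |P|=2: 6 collections, coeffs (), (1), (1), (1,1,1), (1,1,1), (1,1,2)
    |P|=4: 3 collections, coeffs (), (1), (1)


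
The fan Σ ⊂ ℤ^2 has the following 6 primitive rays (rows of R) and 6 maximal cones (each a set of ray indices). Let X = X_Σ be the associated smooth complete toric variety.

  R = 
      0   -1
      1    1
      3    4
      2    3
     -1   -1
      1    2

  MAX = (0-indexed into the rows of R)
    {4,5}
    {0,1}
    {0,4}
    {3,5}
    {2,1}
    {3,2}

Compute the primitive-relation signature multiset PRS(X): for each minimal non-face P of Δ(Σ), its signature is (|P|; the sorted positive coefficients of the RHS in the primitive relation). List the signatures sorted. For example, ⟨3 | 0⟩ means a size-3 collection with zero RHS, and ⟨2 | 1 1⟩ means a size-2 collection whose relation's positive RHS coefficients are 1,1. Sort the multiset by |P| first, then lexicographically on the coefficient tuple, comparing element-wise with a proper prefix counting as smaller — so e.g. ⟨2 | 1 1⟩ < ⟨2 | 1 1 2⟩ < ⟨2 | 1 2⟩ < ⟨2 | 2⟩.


Σ has 9 primitive collections:

  P={1,4}:  v_{1} + v_{4} = 0 ; sig = ⟨2 | 0⟩
  P={0,5}:  v_{0} + v_{5} = v_{1} ; sig = ⟨2 | 1⟩
  P={1,3}:  v_{1} + v_{3} = v_{2} ; sig = ⟨2 | 1⟩
  P={1,5}:  v_{1} + v_{5} = v_{3} ; sig = ⟨2 | 1⟩
  P={2,4}:  v_{2} + v_{4} = v_{3} ; sig = ⟨2 | 1⟩
  P={3,4}:  v_{3} + v_{4} = v_{5} ; sig = ⟨2 | 1⟩
  P={0,3}:  v_{0} + v_{3} = 2·v_{1} ; sig = ⟨2 | 2⟩
  P={2,5}:  v_{2} + v_{5} = 2·v_{3} ; sig = ⟨2 | 2⟩
  P={0,2}:  v_{0} + v_{2} = 3·v_{1} ; sig = ⟨2 | 3⟩

Sorted signature multiset PRS(X):
{ ⟨2 | 0⟩,  ⟨2 | 1⟩ ×5,  ⟨2 | 2⟩ ×2,  ⟨2 | 3⟩ }


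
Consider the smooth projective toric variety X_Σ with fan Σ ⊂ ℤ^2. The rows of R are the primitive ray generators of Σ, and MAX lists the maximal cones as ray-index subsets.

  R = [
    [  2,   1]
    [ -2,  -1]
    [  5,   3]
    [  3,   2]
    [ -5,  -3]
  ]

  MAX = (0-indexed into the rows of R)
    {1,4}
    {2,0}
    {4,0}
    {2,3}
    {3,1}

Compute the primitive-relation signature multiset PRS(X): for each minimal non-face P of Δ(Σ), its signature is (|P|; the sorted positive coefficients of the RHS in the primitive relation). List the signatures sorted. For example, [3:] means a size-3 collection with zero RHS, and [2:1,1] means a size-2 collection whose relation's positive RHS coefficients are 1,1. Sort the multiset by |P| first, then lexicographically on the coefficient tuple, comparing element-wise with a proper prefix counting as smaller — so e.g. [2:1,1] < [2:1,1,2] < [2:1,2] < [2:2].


Σ has 5 primitive collections:

  P = {0,1}:  v_{0} + v_{1} = 0  ⟹  sig = [2:]
  P = {2,4}:  v_{2} + v_{4} = 0  ⟹  sig = [2:]
  P = {0,3}:  v_{0} + v_{3} = v_{2}  ⟹  sig = [2:1]
  P = {1,2}:  v_{1} + v_{2} = v_{3}  ⟹  sig = [2:1]
  P = {3,4}:  v_{3} + v_{4} = v_{1}  ⟹  sig = [2:1]

Sorted signature multiset PRS(X):
    |P|=2: 5 collections, coeffs (), (), (1), (1), (1)


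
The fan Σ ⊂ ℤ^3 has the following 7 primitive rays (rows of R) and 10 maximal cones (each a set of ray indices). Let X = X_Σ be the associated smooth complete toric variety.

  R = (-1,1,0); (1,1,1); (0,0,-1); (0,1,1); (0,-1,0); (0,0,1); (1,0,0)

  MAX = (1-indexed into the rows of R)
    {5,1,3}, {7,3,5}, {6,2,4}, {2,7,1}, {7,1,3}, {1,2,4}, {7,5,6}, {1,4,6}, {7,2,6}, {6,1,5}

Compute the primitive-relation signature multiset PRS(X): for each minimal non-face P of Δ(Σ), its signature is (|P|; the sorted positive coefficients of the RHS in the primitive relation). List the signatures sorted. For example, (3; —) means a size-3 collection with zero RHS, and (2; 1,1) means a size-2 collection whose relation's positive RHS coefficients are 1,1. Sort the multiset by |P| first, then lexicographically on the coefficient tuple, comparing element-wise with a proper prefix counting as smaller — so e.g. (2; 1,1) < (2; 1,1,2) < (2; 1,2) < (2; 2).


The 9 primitive collections of Σ (r=7, n=3):

  P = {3,6}:  v_{3} + v_{6} = 0  ⇒ sig = (2; —)
  P = {4,5}:  v_{4} + v_{5} = v_{6}  ⇒ sig = (2; 1)
  P = {4,7}:  v_{4} + v_{7} = v_{2}  ⇒ sig = (2; 1)
  P = {2,5}:  v_{2} + v_{5} = v_{6} + v_{7}  ⇒ sig = (2; 1,1)
  P = {3,4}:  v_{3} + v_{4} = v_{1} + v_{7}  ⇒ sig = (2; 1,1)
  P = {2,3}:  v_{2} + v_{3} = v_{1} + 2·v_{7}  ⇒ sig = (2; 1,2)
  P = {1,5,7}:  v_{1} + v_{5} + v_{7} = 0  ⇒ sig = (3; —)
  P = {1,6,7}:  v_{1} + v_{6} + v_{7} = v_{4}  ⇒ sig = (3; 1)
  P = {1,2,6}:  v_{1} + v_{2} + v_{6} = 2·v_{4}  ⇒ sig = (3; 2)

Signatures (|P|; sorted positive RHS coefficients), sorted:
{ (2; —),  (2; 1) ×2,  (2; 1,1) ×2,  (2; 1,2),  (3; —),  (3; 1),  (3; 2) }


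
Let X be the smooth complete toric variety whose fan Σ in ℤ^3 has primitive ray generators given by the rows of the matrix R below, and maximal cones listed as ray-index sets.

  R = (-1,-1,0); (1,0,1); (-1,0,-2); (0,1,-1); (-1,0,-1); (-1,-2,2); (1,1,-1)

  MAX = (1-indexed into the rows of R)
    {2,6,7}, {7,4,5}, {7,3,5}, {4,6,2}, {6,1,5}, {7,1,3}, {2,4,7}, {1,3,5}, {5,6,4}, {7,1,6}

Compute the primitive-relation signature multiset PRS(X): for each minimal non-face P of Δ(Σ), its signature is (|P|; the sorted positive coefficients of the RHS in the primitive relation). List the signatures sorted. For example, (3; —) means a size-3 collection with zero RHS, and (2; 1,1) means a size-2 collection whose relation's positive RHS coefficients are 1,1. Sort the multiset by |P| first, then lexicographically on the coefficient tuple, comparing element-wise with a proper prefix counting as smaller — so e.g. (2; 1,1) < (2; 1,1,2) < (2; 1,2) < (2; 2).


Δ(Σ) — 7 vertices, 9 min non-faces:

  P={2,5}:  v_{2} + v_{5} = 0  →  sig = (2; —)
  P={1,4}:  v_{1} + v_{4} = v_{5}  →  sig = (2; 1)
  P={1,2}:  v_{1} + v_{2} = v_{6} + v_{7}  →  sig = (2; 1,1)
  P={2,3}:  v_{2} + v_{3} = v_{1} + v_{7}  →  sig = (2; 1,1)
  P={3,4}:  v_{3} + v_{4} = 2·v_{5} + v_{7}  →  sig = (2; 1,2)
  P={3,6}:  v_{3} + v_{6} = 2·v_{1}  →  sig = (2; 2)
  P={4,6,7}:  v_{4} + v_{6} + v_{7} = 0  →  sig = (3; —)
  P={1,5,7}:  v_{1} + v_{5} + v_{7} = v_{3}  →  sig = (3; 1)
  P={5,6,7}:  v_{5} + v_{6} + v_{7} = v_{1}  →  sig = (3; 1)

so the primitive-relation signature multiset is
    |P|=2: 6 collections, coeffs (), (1), (1,1), (1,1), (1,2), (2)
    |P|=3: 3 collections, coeffs (), (1), (1)


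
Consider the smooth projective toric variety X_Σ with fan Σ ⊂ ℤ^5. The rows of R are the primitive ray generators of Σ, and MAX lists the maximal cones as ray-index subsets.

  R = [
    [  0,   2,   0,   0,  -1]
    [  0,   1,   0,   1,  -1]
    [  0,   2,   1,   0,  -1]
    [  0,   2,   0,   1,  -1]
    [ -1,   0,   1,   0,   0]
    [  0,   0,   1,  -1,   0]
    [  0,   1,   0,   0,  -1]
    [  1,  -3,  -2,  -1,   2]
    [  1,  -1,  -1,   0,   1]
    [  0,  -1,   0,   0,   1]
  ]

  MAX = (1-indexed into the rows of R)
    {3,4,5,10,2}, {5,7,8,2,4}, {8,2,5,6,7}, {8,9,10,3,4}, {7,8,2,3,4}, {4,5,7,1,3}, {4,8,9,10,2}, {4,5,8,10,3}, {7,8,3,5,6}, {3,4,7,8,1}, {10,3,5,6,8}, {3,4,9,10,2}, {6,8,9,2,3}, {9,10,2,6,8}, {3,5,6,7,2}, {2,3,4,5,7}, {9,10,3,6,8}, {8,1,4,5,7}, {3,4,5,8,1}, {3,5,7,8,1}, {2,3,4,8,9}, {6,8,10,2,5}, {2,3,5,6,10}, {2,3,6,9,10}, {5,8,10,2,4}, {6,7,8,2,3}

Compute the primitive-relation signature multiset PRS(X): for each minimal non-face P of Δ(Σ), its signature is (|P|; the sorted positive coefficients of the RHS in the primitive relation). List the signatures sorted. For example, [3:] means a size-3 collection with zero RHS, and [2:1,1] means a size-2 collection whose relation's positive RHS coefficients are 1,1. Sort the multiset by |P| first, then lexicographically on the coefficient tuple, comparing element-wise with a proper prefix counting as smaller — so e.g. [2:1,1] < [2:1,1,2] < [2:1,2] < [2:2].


|primitive collections| = 11. Relations:

  {7,10}:  v_{7} + v_{10} = 0  ⟹  sig = [2:]
  {4,6}:  v_{4} + v_{6} = v_{3}  ⟹  sig = [2:1]
  {5,9}:  v_{5} + v_{9} = v_{10}  ⟹  sig = [2:1]
  {1,2}:  v_{1} + v_{2} = v_{4} + v_{7}  ⟹  sig = [2:1,1]
  {1,9}:  v_{1} + v_{9} = v_{3} + v_{4} + v_{8}  ⟹  sig = [2:1,1,1]
  {7,9}:  v_{7} + v_{9} = v_{2} + v_{3} + v_{8}  ⟹  sig = [2:1,1,1]
  {1,10}:  v_{1} + v_{10} = v_{3} + v_{4} + v_{5} + v_{8}  ⟹  sig = [2:1,1,1,1]
  {1,6}:  v_{1} + v_{6} = 2·v_{3} + v_{5} + v_{7} + v_{8}  ⟹  sig = [2:1,1,1,2]
  {2,3,5,8}:  v_{2} + v_{3} + v_{5} + v_{8} = 0  ⟹  sig = [4:]
  {2,3,8,10}:  v_{2} + v_{3} + v_{8} + v_{10} = v_{9}  ⟹  sig = [4:1]
  {3,4,5,7,8}:  v_{3} + v_{4} + v_{5} + v_{7} + v_{8} = v_{1}  ⟹  sig = [5:1]

Sorted signature multiset PRS(X):
    |P|=2: 8 collections, coeffs (), (1), (1), (1,1), (1,1,1), (1,1,1), (1,1,1,1), (1,1,1,2)
    |P|=4: 2 collections, coeffs (), (1)
    |P|=5: 1 collection, coeffs (1)


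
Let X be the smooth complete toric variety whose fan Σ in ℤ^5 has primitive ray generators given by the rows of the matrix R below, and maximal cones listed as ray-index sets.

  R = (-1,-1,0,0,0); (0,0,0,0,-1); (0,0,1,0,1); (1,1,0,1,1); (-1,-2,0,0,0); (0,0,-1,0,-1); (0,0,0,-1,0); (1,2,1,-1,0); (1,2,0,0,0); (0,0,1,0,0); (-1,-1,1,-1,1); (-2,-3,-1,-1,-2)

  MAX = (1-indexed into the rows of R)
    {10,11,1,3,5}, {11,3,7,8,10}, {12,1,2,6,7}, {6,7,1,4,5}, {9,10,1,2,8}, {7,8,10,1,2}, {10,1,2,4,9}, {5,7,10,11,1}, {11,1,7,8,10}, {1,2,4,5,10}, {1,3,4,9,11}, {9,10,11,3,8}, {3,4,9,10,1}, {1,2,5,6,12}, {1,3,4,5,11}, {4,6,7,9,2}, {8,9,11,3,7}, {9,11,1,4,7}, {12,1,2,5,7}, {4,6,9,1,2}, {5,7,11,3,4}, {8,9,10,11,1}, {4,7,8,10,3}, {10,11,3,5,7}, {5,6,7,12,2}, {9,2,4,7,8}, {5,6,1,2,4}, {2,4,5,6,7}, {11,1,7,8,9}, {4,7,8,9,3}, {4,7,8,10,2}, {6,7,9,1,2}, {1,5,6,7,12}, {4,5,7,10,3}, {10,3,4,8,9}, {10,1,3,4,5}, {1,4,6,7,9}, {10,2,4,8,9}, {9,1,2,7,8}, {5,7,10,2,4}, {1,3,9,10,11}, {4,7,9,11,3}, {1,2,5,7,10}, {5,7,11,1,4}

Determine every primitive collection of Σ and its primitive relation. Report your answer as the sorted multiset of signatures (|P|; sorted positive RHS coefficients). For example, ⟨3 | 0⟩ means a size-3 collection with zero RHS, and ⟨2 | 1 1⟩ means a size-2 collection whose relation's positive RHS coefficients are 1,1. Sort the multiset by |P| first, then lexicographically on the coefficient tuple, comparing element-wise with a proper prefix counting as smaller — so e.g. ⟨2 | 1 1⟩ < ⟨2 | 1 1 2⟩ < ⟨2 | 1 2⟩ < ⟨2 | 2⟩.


Σ has 23 primitive collections:

  {3,6}:  v_{3} + v_{6} = 0  →  sig = ⟨2 | 0⟩
  {5,9}:  v_{5} + v_{9} = 0  →  sig = ⟨2 | 0⟩
  {2,3}:  v_{2} + v_{3} = v_{10}  →  sig = ⟨2 | 1⟩
  {6,10}:  v_{6} + v_{10} = v_{2}  →  sig = ⟨2 | 1⟩
  {4,12}:  v_{4} + v_{12} = v_{5} + v_{6}  →  sig = ⟨2 | 1 1⟩
  {5,8}:  v_{5} + v_{8} = v_{7} + v_{10}  →  sig = ⟨2 | 1 1⟩
  {6,11}:  v_{6} + v_{11} = v_{1} + v_{7}  →  sig = ⟨2 | 1 1⟩
  {2,11}:  v_{2} + v_{11} = v_{1} + v_{7} + v_{10}  →  sig = ⟨2 | 1 1 1⟩
  {6,8}:  v_{6} + v_{8} = v_{2} + v_{7} + v_{9}  →  sig = ⟨2 | 1 1 1⟩
  {3,12}:  v_{3} + v_{12} = v_{1} + v_{2} + v_{5} + v_{7}  →  sig = ⟨2 | 1 1 1 1⟩
  {9,12}:  v_{9} + v_{12} = v_{1} + v_{2} + v_{6} + v_{7}  →  sig = ⟨2 | 1 1 1 1⟩
  {10,12}:  v_{10} + v_{12} = v_{1} + 2·v_{2} + v_{5} + v_{7}  →  sig = ⟨2 | 1 1 1 2⟩
  {11,12}:  v_{11} + v_{12} = 2·v_{1} + v_{2} + v_{5} + 2·v_{7}  →  sig = ⟨2 | 1 1 2 2⟩
  {8,12}:  v_{8} + v_{12} = v_{1} + 2·v_{2} + 2·v_{7}  →  sig = ⟨2 | 1 2 2⟩
  {1,3,7}:  v_{1} + v_{3} + v_{7} = v_{11}  →  sig = ⟨3 | 1⟩
  {7,9,10}:  v_{7} + v_{9} + v_{10} = v_{8}  →  sig = ⟨3 | 1⟩
  {1,4,8}:  v_{1} + v_{4} + v_{8} = v_{3} + v_{9}  →  sig = ⟨3 | 1 1⟩
  {1,3,8}:  v_{1} + v_{3} + v_{8} = v_{9} + v_{10} + v_{11}  →  sig = ⟨3 | 1 1 1⟩
  {4,8,11}:  v_{4} + v_{8} + v_{11} = 2·v_{3} + v_{7} + v_{9}  →  sig = ⟨3 | 1 1 2⟩
  {4,10,11}:  v_{4} + v_{10} + v_{11} = 2·v_{3}  →  sig = ⟨3 | 2⟩
  {1,2,4,7}:  v_{1} + v_{2} + v_{4} + v_{7} = 0  →  sig = ⟨4 | 0⟩
  {1,4,7,10}:  v_{1} + v_{4} + v_{7} + v_{10} = v_{3}  →  sig = ⟨4 | 1⟩
  {1,2,5,6,7}:  v_{1} + v_{2} + v_{5} + v_{6} + v_{7} = v_{12}  →  sig = ⟨5 | 1⟩

Hence PRS(X_Σ) =
    ⟨2 | 0⟩
    ⟨2 | 0⟩
    ⟨2 | 1⟩
    ⟨2 | 1⟩
    ⟨2 | 1 1⟩
    ⟨2 | 1 1⟩
    ⟨2 | 1 1⟩
    ⟨2 | 1 1 1⟩
    ⟨2 | 1 1 1⟩
    ⟨2 | 1 1 1 1⟩
    ⟨2 | 1 1 1 1⟩
    ⟨2 | 1 1 1 2⟩
    ⟨2 | 1 1 2 2⟩
    ⟨2 | 1 2 2⟩
    ⟨3 | 1⟩
    ⟨3 | 1⟩
    ⟨3 | 1 1⟩
    ⟨3 | 1 1 1⟩
    ⟨3 | 1 1 2⟩
    ⟨3 | 2⟩
    ⟨4 | 0⟩
    ⟨4 | 1⟩
    ⟨5 | 1⟩


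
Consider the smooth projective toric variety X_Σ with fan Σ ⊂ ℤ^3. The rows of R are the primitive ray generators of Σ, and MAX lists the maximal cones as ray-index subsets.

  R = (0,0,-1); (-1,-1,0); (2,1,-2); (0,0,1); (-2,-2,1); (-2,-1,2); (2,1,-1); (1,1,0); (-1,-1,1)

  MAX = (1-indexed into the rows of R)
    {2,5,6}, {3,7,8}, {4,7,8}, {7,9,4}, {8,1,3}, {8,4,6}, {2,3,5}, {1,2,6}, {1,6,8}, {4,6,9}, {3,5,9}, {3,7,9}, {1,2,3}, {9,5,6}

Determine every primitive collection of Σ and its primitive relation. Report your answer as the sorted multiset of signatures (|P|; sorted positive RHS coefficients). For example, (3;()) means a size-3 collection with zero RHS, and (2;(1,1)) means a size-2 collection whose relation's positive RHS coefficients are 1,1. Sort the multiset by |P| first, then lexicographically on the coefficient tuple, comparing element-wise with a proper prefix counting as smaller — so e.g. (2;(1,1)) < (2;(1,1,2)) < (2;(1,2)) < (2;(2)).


|primitive collections| = 15. Relations:

  P = {1,4}:  v_{1} + v_{4} = 0 — sig = (2;())
  P = {2,8}:  v_{2} + v_{8} = 0 — sig = (2;())
  P = {3,6}:  v_{3} + v_{6} = 0 — sig = (2;())
  P = {1,7}:  v_{1} + v_{7} = v_{3} — sig = (2;(1))
  P = {1,9}:  v_{1} + v_{9} = v_{2} — sig = (2;(1))
  P = {2,4}:  v_{2} + v_{4} = v_{9} — sig = (2;(1))
  P = {2,9}:  v_{2} + v_{9} = v_{5} — sig = (2;(1))
  P = {3,4}:  v_{3} + v_{4} = v_{7} — sig = (2;(1))
  P = {5,8}:  v_{5} + v_{8} = v_{9} — sig = (2;(1))
  P = {6,7}:  v_{6} + v_{7} = v_{4} — sig = (2;(1))
  P = {8,9}:  v_{8} + v_{9} = v_{4} — sig = (2;(1))
  P = {2,7}:  v_{2} + v_{7} = v_{3} + v_{9} — sig = (2;(1,1))
  P = {5,7}:  v_{5} + v_{7} = v_{3} + 2·v_{9} — sig = (2;(1,2))
  P = {1,5}:  v_{1} + v_{5} = 2·v_{2} — sig = (2;(2))
  P = {4,5}:  v_{4} + v_{5} = 2·v_{9} — sig = (2;(2))

Hence PRS(X_Σ) =
[(2;()), (2;()), (2;()), (2;(1)), (2;(1)), (2;(1)), (2;(1)), (2;(1)), (2;(1)), (2;(1)), (2;(1)), (2;(1,1)), (2;(1,2)), (2;(2)), (2;(2))]


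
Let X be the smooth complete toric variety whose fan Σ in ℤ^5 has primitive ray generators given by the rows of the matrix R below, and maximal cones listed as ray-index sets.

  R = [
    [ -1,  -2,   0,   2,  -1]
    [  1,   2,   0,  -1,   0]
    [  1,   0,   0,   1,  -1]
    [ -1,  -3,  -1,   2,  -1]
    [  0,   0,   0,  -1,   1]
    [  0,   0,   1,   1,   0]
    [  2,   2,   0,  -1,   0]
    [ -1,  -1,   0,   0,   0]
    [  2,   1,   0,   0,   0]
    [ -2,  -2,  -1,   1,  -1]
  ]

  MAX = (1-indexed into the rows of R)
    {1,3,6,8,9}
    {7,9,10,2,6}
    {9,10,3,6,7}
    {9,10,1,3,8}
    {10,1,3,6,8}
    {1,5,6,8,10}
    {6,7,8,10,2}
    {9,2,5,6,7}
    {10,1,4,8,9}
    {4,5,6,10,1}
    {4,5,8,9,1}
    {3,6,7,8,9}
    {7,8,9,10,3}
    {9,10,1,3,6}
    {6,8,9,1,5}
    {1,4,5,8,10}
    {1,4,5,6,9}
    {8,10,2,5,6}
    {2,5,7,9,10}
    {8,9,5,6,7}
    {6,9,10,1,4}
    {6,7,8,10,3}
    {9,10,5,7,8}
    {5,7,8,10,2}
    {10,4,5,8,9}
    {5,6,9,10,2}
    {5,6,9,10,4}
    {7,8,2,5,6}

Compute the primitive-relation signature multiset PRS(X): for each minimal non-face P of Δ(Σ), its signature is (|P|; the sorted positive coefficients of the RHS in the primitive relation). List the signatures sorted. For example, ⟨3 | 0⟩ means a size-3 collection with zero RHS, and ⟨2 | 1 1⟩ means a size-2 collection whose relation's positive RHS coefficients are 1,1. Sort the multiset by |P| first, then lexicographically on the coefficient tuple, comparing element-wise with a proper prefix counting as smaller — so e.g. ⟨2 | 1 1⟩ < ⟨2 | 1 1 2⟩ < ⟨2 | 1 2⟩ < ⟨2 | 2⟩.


|primitive collections| = 12. Relations:

  P = {1,7}:  v_{1} + v_{7} = v_{3}  ⇒ sig = ⟨2 | 1⟩
  P = {2,4}:  v_{2} + v_{4} = v_{9} + v_{10}  ⇒ sig = ⟨2 | 1 1⟩
  P = {3,5}:  v_{3} + v_{5} = v_{8} + v_{9}  ⇒ sig = ⟨2 | 1 1⟩
  P = {1,2}:  v_{1} + v_{2} = v_{6} + v_{7} + v_{10}  ⇒ sig = ⟨2 | 1 1 1⟩
  P = {3,4}:  v_{3} + v_{4} = v_{1} + v_{8} + 2·v_{9} + v_{10}  ⇒ sig = ⟨2 | 1 1 1 2⟩
  P = {2,3}:  v_{2} + v_{3} = v_{6} + 2·v_{7} + v_{10}  ⇒ sig = ⟨2 | 1 1 2⟩
  P = {4,7}:  v_{4} + v_{7} = v_{8} + 2·v_{9} + v_{10}  ⇒ sig = ⟨2 | 1 1 2⟩
  P = {2,8,9}:  v_{2} + v_{8} + v_{9} = v_{7}  ⇒ sig = ⟨3 | 1⟩
  P = {4,6,8}:  v_{4} + v_{6} + v_{8} = 2·v_{1} + v_{5}  ⇒ sig = ⟨3 | 1 2⟩
  P = {5,6,7,10}:  v_{5} + v_{6} + v_{7} + v_{10} = 0  ⇒ sig = ⟨4 | 0⟩
  P = {1,5,9,10}:  v_{1} + v_{5} + v_{9} + v_{10} = v_{4}  ⇒ sig = ⟨4 | 1⟩
  P = {6,8,9,10}:  v_{6} + v_{8} + v_{9} + v_{10} = v_{1}  ⇒ sig = ⟨4 | 1⟩

so the primitive-relation signature multiset is
[⟨2 | 1⟩, ⟨2 | 1 1⟩, ⟨2 | 1 1⟩, ⟨2 | 1 1 1⟩, ⟨2 | 1 1 1 2⟩, ⟨2 | 1 1 2⟩, ⟨2 | 1 1 2⟩, ⟨3 | 1⟩, ⟨3 | 1 2⟩, ⟨4 | 0⟩, ⟨4 | 1⟩, ⟨4 | 1⟩]


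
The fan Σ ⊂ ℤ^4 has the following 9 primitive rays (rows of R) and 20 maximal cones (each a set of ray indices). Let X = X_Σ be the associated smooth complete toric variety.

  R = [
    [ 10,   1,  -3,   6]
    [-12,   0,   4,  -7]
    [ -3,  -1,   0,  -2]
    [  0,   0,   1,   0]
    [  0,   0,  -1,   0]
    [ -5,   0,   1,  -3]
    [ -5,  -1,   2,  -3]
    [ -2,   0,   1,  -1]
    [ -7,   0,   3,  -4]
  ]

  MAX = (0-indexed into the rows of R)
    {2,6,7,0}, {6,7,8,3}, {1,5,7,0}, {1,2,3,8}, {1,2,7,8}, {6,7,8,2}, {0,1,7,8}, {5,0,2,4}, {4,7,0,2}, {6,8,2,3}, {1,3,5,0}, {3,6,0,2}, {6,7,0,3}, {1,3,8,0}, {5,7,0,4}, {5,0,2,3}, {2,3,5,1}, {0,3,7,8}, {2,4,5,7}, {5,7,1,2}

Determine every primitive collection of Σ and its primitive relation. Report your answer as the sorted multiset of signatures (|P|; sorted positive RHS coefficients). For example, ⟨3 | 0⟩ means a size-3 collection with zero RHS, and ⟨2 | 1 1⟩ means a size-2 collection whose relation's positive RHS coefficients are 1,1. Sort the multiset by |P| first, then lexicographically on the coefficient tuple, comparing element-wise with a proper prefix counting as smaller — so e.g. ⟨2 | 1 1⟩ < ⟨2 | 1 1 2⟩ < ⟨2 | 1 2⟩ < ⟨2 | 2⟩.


Δ(Σ) — 9 vertices, 14 min non-faces:

  • {3,4}:  v_{3} + v_{4} = 0  ⇒ sig = ⟨2 | 0⟩
  • {5,8}:  v_{5} + v_{8} = v_{1}  ⇒ sig = ⟨2 | 1⟩
  • {4,6}:  v_{4} + v_{6} = v_{2} + v_{7}  ⇒ sig = ⟨2 | 1 1⟩
  • {4,8}:  v_{4} + v_{8} = v_{5} + v_{7}  ⇒ sig = ⟨2 | 1 1⟩
  • {5,6}:  v_{5} + v_{6} = v_{2} + v_{8}  ⇒ sig = ⟨2 | 1 1⟩
  • {1,4}:  v_{1} + v_{4} = 2·v_{5} + v_{7}  ⇒ sig = ⟨2 | 1 2⟩
  • {1,6}:  v_{1} + v_{6} = v_{2} + 2·v_{8}  ⇒ sig = ⟨2 | 1 2⟩
  • {0,2,8}:  v_{0} + v_{2} + v_{8} = 0  ⇒ sig = ⟨3 | 0⟩
  • {0,1,2}:  v_{0} + v_{1} + v_{2} = v_{5}  ⇒ sig = ⟨3 | 1⟩
  • {2,3,7}:  v_{2} + v_{3} + v_{7} = v_{6}  ⇒ sig = ⟨3 | 1⟩
  • {3,5,7}:  v_{3} + v_{5} + v_{7} = v_{8}  ⇒ sig = ⟨3 | 1⟩
  • {0,6,8}:  v_{0} + v_{6} + v_{8} = v_{3} + v_{7}  ⇒ sig = ⟨3 | 1 1⟩
  • {1,3,7}:  v_{1} + v_{3} + v_{7} = 2·v_{8}  ⇒ sig = ⟨3 | 2⟩
  • {0,2,5,7}:  v_{0} + v_{2} + v_{5} + v_{7} = v_{4}  ⇒ sig = ⟨4 | 1⟩

Hence PRS(X_Σ) =
    ⟨2 | 0⟩
    ⟨2 | 1⟩
    ⟨2 | 1 1⟩
    ⟨2 | 1 1⟩
    ⟨2 | 1 1⟩
    ⟨2 | 1 2⟩
    ⟨2 | 1 2⟩
    ⟨3 | 0⟩
    ⟨3 | 1⟩
    ⟨3 | 1⟩
    ⟨3 | 1⟩
    ⟨3 | 1 1⟩
    ⟨3 | 2⟩
    ⟨4 | 1⟩


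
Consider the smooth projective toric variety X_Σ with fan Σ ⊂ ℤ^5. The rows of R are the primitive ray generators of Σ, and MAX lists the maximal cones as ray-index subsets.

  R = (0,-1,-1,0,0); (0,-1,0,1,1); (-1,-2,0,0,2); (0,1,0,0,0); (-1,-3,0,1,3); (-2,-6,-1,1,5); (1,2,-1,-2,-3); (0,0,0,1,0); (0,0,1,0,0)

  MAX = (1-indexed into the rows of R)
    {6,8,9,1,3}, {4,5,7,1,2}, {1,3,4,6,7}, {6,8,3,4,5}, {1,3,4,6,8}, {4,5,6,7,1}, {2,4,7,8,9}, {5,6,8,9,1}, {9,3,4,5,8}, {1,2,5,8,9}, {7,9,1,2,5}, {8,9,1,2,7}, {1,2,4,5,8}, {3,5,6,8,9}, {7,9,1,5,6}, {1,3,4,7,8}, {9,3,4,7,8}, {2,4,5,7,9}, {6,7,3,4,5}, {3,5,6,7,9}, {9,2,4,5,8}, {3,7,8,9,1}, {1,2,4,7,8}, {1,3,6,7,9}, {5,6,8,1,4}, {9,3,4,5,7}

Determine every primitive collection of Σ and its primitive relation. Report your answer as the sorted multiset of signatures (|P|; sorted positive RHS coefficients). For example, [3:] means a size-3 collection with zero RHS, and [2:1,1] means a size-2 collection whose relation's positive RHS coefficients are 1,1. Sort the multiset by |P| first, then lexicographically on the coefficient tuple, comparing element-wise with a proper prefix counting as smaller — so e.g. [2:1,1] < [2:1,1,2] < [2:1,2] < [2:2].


Σ has 7 primitive collections:

  P={2,3}:  v_{2} + v_{3} = v_{5} ; sig = [2:1]
  P={2,6}:  v_{2} + v_{6} = v_{1} + 2·v_{5} ; sig = [2:1,2]
  P={1,4,9}:  v_{1} + v_{4} + v_{9} = 0 ; sig = [3:]
  P={1,3,5}:  v_{1} + v_{3} + v_{5} = v_{6} ; sig = [3:1]
  P={5,7,8}:  v_{5} + v_{7} + v_{8} = v_{1} ; sig = [3:1]
  P={4,6,9}:  v_{4} + v_{6} + v_{9} = v_{3} + v_{5} ; sig = [3:1,1]
  P={6,7,8}:  v_{6} + v_{7} + v_{8} = 2·v_{1} + v_{3} ; sig = [3:1,2]

Sorted signature multiset PRS(X):
    [2:1]
    [2:1,2]
    [3:]
    [3:1]
    [3:1]
    [3:1,1]
    [3:1,2]


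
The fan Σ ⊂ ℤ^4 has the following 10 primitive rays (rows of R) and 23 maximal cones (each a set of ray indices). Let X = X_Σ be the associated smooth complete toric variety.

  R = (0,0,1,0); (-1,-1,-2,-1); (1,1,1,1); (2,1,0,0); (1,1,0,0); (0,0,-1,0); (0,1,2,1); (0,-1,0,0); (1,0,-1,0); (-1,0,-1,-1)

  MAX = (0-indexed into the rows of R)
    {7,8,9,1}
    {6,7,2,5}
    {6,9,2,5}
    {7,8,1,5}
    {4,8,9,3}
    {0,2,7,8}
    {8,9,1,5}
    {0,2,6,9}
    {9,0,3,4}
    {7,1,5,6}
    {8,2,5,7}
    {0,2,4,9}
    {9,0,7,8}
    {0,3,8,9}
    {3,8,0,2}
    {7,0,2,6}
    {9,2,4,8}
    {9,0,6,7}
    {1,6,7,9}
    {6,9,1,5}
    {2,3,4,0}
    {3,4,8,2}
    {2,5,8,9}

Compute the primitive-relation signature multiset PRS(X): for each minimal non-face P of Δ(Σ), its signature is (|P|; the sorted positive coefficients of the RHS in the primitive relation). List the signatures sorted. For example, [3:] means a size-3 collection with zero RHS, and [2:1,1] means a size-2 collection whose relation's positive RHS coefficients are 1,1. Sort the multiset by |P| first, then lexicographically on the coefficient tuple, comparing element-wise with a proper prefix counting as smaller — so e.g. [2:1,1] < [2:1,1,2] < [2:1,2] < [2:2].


17 minimal non-faces of Δ(Σ) (on 10 rays):

  {0,5}:  v_{0} + v_{5} = 0  so sig = [2:]
  {1,2}:  v_{1} + v_{2} = v_{5}  so sig = [2:1]
  {6,8}:  v_{6} + v_{8} = v_{2}  so sig = [2:1]
  {0,1}:  v_{0} + v_{1} = v_{7} + v_{9}  so sig = [2:1,1]
  {1,4}:  v_{1} + v_{4} = v_{8} + v_{9}  so sig = [2:1,1]
  {3,5}:  v_{3} + v_{5} = v_{4} + v_{8}  so sig = [2:1,1]
  {4,7}:  v_{4} + v_{7} = v_{0} + v_{8}  so sig = [2:1,1]
  {3,6}:  v_{3} + v_{6} = v_{0} + v_{2} + v_{4}  so sig = [2:1,1,1]
  {4,5}:  v_{4} + v_{5} = v_{2} + v_{8} + v_{9}  so sig = [2:1,1,1]
  {1,3}:  v_{1} + v_{3} = v_{0} + 2·v_{8} + v_{9}  so sig = [2:1,1,2]
  {4,6}:  v_{4} + v_{6} = v_{0} + 2·v_{2} + v_{9}  so sig = [2:1,1,2]
  {3,7}:  v_{3} + v_{7} = 2·v_{0} + 2·v_{8}  so sig = [2:2,2]
  {2,7,9}:  v_{2} + v_{7} + v_{9} = 0  so sig = [3:]
  {0,4,8}:  v_{0} + v_{4} + v_{8} = v_{3}  so sig = [3:1]
  {5,7,9}:  v_{5} + v_{7} + v_{9} = v_{1}  so sig = [3:1]
  {2,3,9}:  v_{2} + v_{3} + v_{9} = 2·v_{4}  so sig = [3:2]
  {0,2,8,9}:  v_{0} + v_{2} + v_{8} + v_{9} = v_{4}  so sig = [4:1]

so the primitive-relation signature multiset is
[[2:], [2:1], [2:1], [2:1,1], [2:1,1], [2:1,1], [2:1,1], [2:1,1,1], [2:1,1,1], [2:1,1,2], [2:1,1,2], [2:2,2], [3:], [3:1], [3:1], [3:2], [4:1]]
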